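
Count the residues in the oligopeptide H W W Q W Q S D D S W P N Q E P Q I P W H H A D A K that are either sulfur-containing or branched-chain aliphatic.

Sulfur-containing: C, M. Branched-chain aliphatic: I, L, V.
Sulfur-containing residues here: none (0).
Branched-chain aliphatic residues here: I18 (1).
The two groups share no amino acid, so total = 0 + 1 = 1.

1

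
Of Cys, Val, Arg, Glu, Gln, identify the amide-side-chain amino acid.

Gln

The amide-side-chain residues are Asn (N) and Gln (Q).
Of the listed options, only Gln belongs to this group.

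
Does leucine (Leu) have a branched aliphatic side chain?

V, L, and I make up the branched-chain aliphatic group.
Leucine is in this group.

Yes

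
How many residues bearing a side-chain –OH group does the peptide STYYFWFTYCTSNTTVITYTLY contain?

Serine (S), threonine (T), and tyrosine (Y) each carry a hydroxyl group on the side chain.
Matching residues: S1, T2, Y3, Y4, T8, Y9, T11, S12, T14, T15, T18, Y19, T20, Y22.

14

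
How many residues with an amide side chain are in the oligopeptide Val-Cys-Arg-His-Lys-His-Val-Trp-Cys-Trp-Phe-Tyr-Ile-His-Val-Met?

The amide-side-chain residues are Asn (N) and Gln (Q).
None of the 16 residues belong to this group.

0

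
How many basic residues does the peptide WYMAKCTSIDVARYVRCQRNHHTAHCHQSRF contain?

K, R, and H are the three residues with basic side chains (ε-amine, guanidinium, and imidazole respectively).
Matching residues: K5, R13, R16, R19, H21, H22, H25, H27, R30.

9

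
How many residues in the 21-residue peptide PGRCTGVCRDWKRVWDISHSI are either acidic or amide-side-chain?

2

Acidic: D, E. Amide-side-chain: N, Q.
Acidic residues here: D10, D16 (2).
Amide-side-chain residues here: none (0).
The two groups share no amino acid, so total = 2 + 0 = 2.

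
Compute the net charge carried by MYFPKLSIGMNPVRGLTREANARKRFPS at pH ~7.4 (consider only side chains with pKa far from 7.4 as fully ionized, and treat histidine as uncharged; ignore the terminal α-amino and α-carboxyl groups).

+5

Near pH 7.4, K and R contribute +1 each, D and E contribute −1 each, and every other side chain (His included, as stated) is uncharged.
Positive (K, R): K5, R14, R18, R23, K24, R25 → +6.
Negative (D, E): E19 → −1.
Net charge = (+6) + (−1) = +5.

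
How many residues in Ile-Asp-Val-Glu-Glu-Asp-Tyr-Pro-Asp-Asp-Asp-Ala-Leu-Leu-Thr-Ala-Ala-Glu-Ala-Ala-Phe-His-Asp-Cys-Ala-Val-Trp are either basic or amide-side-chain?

Basic: H, K, R. Amide-side-chain: N, Q.
Basic residues here: His22 (1).
Amide-side-chain residues here: none (0).
The two groups share no amino acid, so total = 1 + 0 = 1.

1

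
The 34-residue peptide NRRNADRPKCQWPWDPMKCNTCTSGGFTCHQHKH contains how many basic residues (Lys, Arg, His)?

9

Matching residues: R2, R3, R7, K9, K18, H30, H32, K33, H34.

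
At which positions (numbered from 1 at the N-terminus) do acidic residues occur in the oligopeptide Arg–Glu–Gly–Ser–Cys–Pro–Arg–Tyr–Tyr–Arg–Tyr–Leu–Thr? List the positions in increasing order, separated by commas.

The acidic residues are Asp (D) and Glu (E), whose side chains end in a carboxylate group.
Matching residues: Glu2.

2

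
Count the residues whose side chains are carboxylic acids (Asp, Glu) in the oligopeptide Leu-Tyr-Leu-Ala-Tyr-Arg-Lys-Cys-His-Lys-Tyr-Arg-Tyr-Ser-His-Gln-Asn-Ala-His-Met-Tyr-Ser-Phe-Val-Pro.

None of the 25 residues belong to this group.

0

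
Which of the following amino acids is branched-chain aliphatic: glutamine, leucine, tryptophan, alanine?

Valine (V), leucine (L), and isoleucine (I) are the branched-chain amino acids.
Of the listed options, only leucine belongs to this group.

leucine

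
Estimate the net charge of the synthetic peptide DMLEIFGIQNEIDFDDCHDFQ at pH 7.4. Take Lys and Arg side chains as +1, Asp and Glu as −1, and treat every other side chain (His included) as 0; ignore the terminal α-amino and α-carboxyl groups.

-7

Positive (K, R): none → +0.
Negative (D, E): D1, E4, E11, D13, D15, D16, D19 → −7.
Net charge = (+0) + (−7) = −7.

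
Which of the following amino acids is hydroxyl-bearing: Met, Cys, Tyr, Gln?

The –OH-bearing residues are Ser, Thr (aliphatic alcohols), and Tyr (phenol).
Of the listed options, only Tyr belongs to this group.

Tyr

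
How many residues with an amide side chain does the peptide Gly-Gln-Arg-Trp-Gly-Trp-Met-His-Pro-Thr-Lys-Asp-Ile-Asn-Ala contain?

2

Asparagine (N) and glutamine (Q) have uncharged amide side chains.
Matching residues: Gln2, Asn14.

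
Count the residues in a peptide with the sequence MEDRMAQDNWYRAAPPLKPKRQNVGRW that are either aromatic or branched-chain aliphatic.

5

Aromatic: F, W, Y. Branched-chain aliphatic: I, L, V.
Aromatic residues here: W10, Y11, W27 (3).
Branched-chain aliphatic residues here: L17, V24 (2).
The two groups share no amino acid, so total = 3 + 2 = 5.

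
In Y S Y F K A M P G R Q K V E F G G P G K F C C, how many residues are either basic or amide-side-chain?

Basic: H, K, R. Amide-side-chain: N, Q.
Basic residues here: K5, R10, K12, K20 (4).
Amide-side-chain residues here: Q11 (1).
The two groups share no amino acid, so total = 4 + 1 = 5.

5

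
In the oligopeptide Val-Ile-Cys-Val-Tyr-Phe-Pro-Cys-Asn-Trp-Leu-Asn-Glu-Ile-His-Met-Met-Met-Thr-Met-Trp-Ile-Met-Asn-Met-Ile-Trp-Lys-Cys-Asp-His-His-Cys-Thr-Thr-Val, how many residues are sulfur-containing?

10

Cysteine (C, thiol) and methionine (M, thioether) are the two sulfur-containing amino acids.
Matching residues: Cys3, Cys8, Met16, Met17, Met18, Met20, Met23, Met25, Cys29, Cys33.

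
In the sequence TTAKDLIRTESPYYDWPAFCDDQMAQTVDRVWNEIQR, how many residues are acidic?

7

Aspartate (D) and glutamate (E) have carboxylic-acid side chains and are the acidic amino acids.
Matching residues: D5, E10, D15, D21, D22, D29, E34.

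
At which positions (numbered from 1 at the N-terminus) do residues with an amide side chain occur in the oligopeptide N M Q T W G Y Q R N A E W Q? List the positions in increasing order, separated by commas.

Only N (asparagine) and Q (glutamine) carry a side-chain carboxamide.
Matching residues: N1, Q3, Q8, N10, Q14.

1, 3, 8, 10, 14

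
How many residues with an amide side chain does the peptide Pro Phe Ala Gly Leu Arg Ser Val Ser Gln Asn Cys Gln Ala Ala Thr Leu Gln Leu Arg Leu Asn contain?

The amide-side-chain residues are Asn (N) and Gln (Q).
Matching residues: Gln10, Asn11, Gln13, Gln18, Asn22.

5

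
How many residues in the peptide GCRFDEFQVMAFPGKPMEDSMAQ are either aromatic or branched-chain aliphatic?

4

Aromatic: F, W, Y. Branched-chain aliphatic: I, L, V.
Aromatic residues here: F4, F7, F12 (3).
Branched-chain aliphatic residues here: V9 (1).
The two groups share no amino acid, so total = 3 + 1 = 4.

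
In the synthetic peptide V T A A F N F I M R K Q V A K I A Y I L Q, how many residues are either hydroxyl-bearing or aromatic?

Hydroxyl-bearing: S, T, Y. Aromatic: F, W, Y.
Hydroxyl-bearing residues here: T2, Y18 (2).
Aromatic residues here: F5, F7, Y18 (3).
Y is in both groups, so the 1 Y residue must not be double-counted.
Total = 2 + 3 − 1 = 4.

4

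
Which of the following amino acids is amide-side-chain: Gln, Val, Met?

Gln

The amide-side-chain residues are Asn (N) and Gln (Q).
Of the listed options, only Gln belongs to this group.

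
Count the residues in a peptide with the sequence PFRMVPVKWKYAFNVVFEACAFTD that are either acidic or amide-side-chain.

3

Acidic: D, E. Amide-side-chain: N, Q.
Acidic residues here: E18, D24 (2).
Amide-side-chain residues here: N14 (1).
The two groups share no amino acid, so total = 2 + 1 = 3.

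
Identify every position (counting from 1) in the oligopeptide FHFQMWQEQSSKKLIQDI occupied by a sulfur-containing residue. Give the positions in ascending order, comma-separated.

5

The sulfur-bearing residues are cysteine (–SH) and methionine (–S–CH₃).
Matching residues: M5.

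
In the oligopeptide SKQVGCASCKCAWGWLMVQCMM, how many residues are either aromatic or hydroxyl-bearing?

Aromatic: F, W, Y. Hydroxyl-bearing: S, T, Y.
Aromatic residues here: W13, W15 (2).
Hydroxyl-bearing residues here: S1, S8 (2).
(Y belongs to both groups, but none appear in this sequence.) Total = 2 + 2 = 4.

4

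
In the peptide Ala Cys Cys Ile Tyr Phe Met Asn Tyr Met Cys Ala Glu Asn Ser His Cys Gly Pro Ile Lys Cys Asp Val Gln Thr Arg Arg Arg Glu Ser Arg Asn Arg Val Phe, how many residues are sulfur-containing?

7

Only Cys (C) and Met (M) have a sulfur atom in the side chain.
Matching residues: Cys2, Cys3, Met7, Met10, Cys11, Cys17, Cys22.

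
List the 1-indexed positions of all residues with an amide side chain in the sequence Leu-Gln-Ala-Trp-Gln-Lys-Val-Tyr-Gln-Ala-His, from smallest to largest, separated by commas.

2, 5, 9

Asparagine (N) and glutamine (Q) have uncharged amide side chains.
Matching residues: Gln2, Gln5, Gln9.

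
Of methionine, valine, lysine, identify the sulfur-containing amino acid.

Cysteine (C, thiol) and methionine (M, thioether) are the two sulfur-containing amino acids.
Of the listed options, only methionine belongs to this group.

methionine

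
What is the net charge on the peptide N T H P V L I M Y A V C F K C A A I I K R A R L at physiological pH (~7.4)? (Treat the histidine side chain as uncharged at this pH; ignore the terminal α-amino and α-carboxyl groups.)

+4

The side chains ionized at physiological pH are Lys/Arg (+1) and Asp/Glu (−1); with His treated as neutral, nothing else contributes.
Positive (K, R): K14, K20, R21, R23 → +4.
Negative (D, E): none → −0.
Net charge = (+4) + (−0) = +4.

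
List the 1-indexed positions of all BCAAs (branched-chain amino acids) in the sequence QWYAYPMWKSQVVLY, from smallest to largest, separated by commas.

Valine (V), leucine (L), and isoleucine (I) are the branched-chain amino acids.
Matching residues: V12, V13, L14.

12, 13, 14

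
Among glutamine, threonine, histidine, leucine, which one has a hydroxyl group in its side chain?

S, T, and Y are the three residues with a side-chain hydroxyl.
Of the listed options, only threonine belongs to this group.

threonine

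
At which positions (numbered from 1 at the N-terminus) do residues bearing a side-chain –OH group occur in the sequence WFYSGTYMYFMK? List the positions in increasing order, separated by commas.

S, T, and Y are the three residues with a side-chain hydroxyl.
Matching residues: Y3, S4, T6, Y7, Y9.

3, 4, 6, 7, 9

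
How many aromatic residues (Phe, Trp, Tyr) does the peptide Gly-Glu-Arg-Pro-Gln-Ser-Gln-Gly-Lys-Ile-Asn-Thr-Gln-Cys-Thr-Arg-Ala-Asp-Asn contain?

0

None of the 19 residues belong to this group.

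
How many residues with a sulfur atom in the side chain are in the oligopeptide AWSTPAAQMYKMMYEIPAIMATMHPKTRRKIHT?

Cysteine (C, thiol) and methionine (M, thioether) are the two sulfur-containing amino acids.
Matching residues: M9, M12, M13, M20, M23.

5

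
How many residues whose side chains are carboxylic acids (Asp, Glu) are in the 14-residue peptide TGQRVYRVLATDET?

2

Matching residues: D12, E13.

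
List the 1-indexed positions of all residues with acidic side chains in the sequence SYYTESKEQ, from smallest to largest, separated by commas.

Aspartate (D) and glutamate (E) have carboxylic-acid side chains and are the acidic amino acids.
Matching residues: E5, E8.

5, 8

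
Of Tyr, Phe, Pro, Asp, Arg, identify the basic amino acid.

Arg

Lysine (K), arginine (R), and histidine (H) have basic, nitrogen-containing side chains.
Of the listed options, only Arg belongs to this group.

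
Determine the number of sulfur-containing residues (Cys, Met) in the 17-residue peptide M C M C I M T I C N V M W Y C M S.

9

Matching residues: M1, C2, M3, C4, M6, C9, M12, C15, M16.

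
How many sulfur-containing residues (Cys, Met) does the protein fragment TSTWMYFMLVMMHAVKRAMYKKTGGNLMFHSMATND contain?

7

Matching residues: M5, M8, M11, M12, M19, M28, M32.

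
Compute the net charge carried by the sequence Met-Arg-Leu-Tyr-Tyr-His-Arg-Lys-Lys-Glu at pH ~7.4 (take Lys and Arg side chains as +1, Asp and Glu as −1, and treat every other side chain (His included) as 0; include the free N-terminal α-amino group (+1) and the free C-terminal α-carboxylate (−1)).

+3

Positive (K, R): Arg2, Arg7, Lys8, Lys9 → +4.
Negative (D, E): Glu10 → −1.
The N-terminus (+1) and C-terminus (−1) cancel.
Net charge = (+4) + (−1) = +3.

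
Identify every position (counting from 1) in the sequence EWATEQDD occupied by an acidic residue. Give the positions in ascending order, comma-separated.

Aspartate (D) and glutamate (E) have carboxylic-acid side chains and are the acidic amino acids.
Matching residues: E1, E5, D7, D8.

1, 5, 7, 8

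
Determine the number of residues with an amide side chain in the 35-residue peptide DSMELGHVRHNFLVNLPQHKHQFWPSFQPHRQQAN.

The amide-side-chain residues are Asn (N) and Gln (Q).
Matching residues: N11, N15, Q18, Q22, Q28, Q32, Q33, N35.

8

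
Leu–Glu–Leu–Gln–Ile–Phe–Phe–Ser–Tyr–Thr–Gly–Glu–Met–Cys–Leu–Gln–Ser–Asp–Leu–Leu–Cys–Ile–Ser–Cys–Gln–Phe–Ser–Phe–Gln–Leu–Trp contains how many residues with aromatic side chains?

6

F, W, and Y each carry an aromatic ring on the side chain.
Matching residues: Phe6, Phe7, Tyr9, Phe26, Phe28, Trp31.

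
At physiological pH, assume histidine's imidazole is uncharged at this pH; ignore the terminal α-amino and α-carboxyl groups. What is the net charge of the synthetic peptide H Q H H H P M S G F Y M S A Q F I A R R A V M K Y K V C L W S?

+4

The side chains ionized at physiological pH are Lys/Arg (+1) and Asp/Glu (−1); with His treated as neutral, nothing else contributes.
Positive (K, R): R19, R20, K24, K26 → +4.
Negative (D, E): none → −0.
Net charge = (+4) + (−0) = +4.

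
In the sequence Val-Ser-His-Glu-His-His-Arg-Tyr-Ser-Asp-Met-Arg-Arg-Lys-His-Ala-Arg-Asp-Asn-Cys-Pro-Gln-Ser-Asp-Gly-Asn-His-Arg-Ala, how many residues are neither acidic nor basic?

14

Acidic: D, E. Basic: K, R, H. All other residues are neither.
Matching residues: Val1, Ser2, Tyr8, Ser9, Met11, Ala16, Asn19, Cys20, Pro21, Gln22, Ser23, Gly25, Asn26, Ala29.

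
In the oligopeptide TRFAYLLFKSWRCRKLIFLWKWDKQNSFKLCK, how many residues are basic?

9

K, R, and H are the three residues with basic side chains (ε-amine, guanidinium, and imidazole respectively).
Matching residues: R2, K9, R12, R14, K15, K21, K24, K29, K32.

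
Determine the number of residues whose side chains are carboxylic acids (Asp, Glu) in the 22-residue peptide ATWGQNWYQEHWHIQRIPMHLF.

1

Matching residues: E10.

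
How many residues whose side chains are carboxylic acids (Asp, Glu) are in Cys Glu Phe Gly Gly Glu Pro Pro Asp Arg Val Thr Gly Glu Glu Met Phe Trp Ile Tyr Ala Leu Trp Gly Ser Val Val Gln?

Matching residues: Glu2, Glu6, Asp9, Glu14, Glu15.

5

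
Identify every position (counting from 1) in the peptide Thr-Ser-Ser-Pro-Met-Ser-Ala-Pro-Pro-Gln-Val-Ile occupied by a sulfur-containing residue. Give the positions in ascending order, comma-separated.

Matching residues: Met5.

5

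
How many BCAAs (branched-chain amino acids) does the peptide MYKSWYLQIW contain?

Valine (V), leucine (L), and isoleucine (I) are the branched-chain amino acids.
Matching residues: L7, I9.

2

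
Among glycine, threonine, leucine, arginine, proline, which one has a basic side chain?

The basic amino acids are Lys (K), Arg (R), and His (H).
Of the listed options, only arginine belongs to this group.

arginine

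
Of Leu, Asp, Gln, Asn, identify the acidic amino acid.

Aspartate (D) and glutamate (E) have carboxylic-acid side chains and are the acidic amino acids.
Of the listed options, only Asp belongs to this group.

Asp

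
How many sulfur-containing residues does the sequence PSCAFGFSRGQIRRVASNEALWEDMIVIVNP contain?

2

Cysteine (C, thiol) and methionine (M, thioether) are the two sulfur-containing amino acids.
Matching residues: C3, M25.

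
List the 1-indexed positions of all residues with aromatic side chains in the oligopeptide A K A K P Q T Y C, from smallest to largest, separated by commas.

The aromatic amino acids are Phe (F, benzyl), Trp (W, indole), and Tyr (Y, phenol).
Matching residues: Y8.

8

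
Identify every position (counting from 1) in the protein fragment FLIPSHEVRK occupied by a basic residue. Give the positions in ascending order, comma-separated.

Matching residues: H6, R9, K10.

6, 9, 10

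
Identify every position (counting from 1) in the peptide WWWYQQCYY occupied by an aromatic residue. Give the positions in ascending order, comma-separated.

1, 2, 3, 4, 8, 9

Phenylalanine (F), tryptophan (W), and tyrosine (Y) have aromatic ring side chains.
Matching residues: W1, W2, W3, Y4, Y8, Y9.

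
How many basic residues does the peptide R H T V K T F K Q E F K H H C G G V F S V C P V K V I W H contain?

9

K, R, and H are the three residues with basic side chains (ε-amine, guanidinium, and imidazole respectively).
Matching residues: R1, H2, K5, K8, K12, H13, H14, K25, H29.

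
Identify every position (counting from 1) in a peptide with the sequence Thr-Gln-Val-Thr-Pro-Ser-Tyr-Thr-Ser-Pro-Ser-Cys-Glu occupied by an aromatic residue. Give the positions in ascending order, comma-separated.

7

The aromatic amino acids are Phe (F, benzyl), Trp (W, indole), and Tyr (Y, phenol).
Matching residues: Tyr7.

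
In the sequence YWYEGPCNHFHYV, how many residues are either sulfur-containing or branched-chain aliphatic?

2

Sulfur-containing: C, M. Branched-chain aliphatic: I, L, V.
Sulfur-containing residues here: C7 (1).
Branched-chain aliphatic residues here: V13 (1).
The two groups share no amino acid, so total = 1 + 1 = 2.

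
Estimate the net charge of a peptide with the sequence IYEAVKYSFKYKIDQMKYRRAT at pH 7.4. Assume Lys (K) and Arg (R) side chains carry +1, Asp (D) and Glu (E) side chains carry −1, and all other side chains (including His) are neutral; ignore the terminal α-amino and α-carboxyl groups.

+4

Positive (K, R): K6, K10, K12, K17, R19, R20 → +6.
Negative (D, E): E3, D14 → −2.
Net charge = (+6) + (−2) = +4.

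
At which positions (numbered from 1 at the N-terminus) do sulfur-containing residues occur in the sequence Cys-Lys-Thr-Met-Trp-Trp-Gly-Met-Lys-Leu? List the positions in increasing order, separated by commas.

1, 4, 8

Cysteine (C, thiol) and methionine (M, thioether) are the two sulfur-containing amino acids.
Matching residues: Cys1, Met4, Met8.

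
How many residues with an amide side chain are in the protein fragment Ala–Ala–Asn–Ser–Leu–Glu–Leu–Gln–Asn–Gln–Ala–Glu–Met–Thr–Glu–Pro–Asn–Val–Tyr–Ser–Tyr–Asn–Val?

Asparagine (N) and glutamine (Q) have uncharged amide side chains.
Matching residues: Asn3, Gln8, Asn9, Gln10, Asn17, Asn22.

6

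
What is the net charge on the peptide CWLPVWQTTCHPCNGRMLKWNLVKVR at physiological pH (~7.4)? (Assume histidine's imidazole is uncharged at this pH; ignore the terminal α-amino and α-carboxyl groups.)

The side chains ionized at physiological pH are Lys/Arg (+1) and Asp/Glu (−1); with His treated as neutral, nothing else contributes.
Positive (K, R): R16, K19, K24, R26 → +4.
Negative (D, E): none → −0.
Net charge = (+4) + (−0) = +4.

+4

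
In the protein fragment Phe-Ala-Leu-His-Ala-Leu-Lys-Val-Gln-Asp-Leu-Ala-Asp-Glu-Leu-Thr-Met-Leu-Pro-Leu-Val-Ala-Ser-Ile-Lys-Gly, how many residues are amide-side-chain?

1

Asparagine (N) and glutamine (Q) have uncharged amide side chains.
Matching residues: Gln9.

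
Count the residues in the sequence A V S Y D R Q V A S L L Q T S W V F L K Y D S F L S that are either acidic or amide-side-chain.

Acidic: D, E. Amide-side-chain: N, Q.
Acidic residues here: D5, D22 (2).
Amide-side-chain residues here: Q7, Q13 (2).
The two groups share no amino acid, so total = 2 + 2 = 4.

4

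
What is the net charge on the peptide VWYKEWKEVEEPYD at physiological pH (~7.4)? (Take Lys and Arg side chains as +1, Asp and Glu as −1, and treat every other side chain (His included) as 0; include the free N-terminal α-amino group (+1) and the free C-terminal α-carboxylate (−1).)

Positive (K, R): K4, K7 → +2.
Negative (D, E): E5, E8, E10, E11, D14 → −5.
The N-terminus (+1) and C-terminus (−1) cancel.
Net charge = (+2) + (−5) = −3.

-3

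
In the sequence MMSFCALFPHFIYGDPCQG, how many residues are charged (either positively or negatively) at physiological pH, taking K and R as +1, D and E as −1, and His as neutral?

Charged side chains at pH ~7.4: K, R (positive); D, E (negative).
Matching residues: D15.

1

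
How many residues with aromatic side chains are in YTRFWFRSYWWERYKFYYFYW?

Phenylalanine (F), tryptophan (W), and tyrosine (Y) have aromatic ring side chains.
Matching residues: Y1, F4, W5, F6, Y9, W10, W11, Y14, F16, Y17, Y18, F19, Y20, W21.

14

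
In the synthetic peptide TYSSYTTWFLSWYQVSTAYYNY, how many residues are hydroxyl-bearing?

The –OH-bearing residues are Ser, Thr (aliphatic alcohols), and Tyr (phenol).
Matching residues: T1, Y2, S3, S4, Y5, T6, T7, S11, Y13, S16, T17, Y19, Y20, Y22.

14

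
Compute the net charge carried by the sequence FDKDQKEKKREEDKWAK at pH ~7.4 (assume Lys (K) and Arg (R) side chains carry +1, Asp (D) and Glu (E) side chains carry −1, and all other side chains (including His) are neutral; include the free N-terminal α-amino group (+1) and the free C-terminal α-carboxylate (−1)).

+1

Positive (K, R): K3, K6, K8, K9, R10, K14, K17 → +7.
Negative (D, E): D2, D4, E7, E11, E12, D13 → −6.
The N-terminus (+1) and C-terminus (−1) cancel.
Net charge = (+7) + (−6) = +1.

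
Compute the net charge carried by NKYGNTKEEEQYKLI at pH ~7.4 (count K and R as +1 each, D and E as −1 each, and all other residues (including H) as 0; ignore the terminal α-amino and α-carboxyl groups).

0

Positive (K, R): K2, K7, K13 → +3.
Negative (D, E): E8, E9, E10 → −3.
Net charge = (+3) + (−3) = 0.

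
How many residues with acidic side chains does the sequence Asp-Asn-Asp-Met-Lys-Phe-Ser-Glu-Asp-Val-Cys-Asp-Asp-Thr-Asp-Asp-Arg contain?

Only D (aspartate) and E (glutamate) carry a side-chain carboxylic acid.
Matching residues: Asp1, Asp3, Glu8, Asp9, Asp12, Asp13, Asp15, Asp16.

8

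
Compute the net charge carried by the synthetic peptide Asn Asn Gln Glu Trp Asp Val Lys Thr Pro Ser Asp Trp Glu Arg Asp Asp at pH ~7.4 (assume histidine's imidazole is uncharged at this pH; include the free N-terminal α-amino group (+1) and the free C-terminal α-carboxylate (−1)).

-4

The side chains ionized at physiological pH are Lys/Arg (+1) and Asp/Glu (−1); with His treated as neutral, nothing else contributes.
Positive (K, R): Lys8, Arg15 → +2.
Negative (D, E): Glu4, Asp6, Asp12, Glu14, Asp16, Asp17 → −6.
The N-terminus (+1) and C-terminus (−1) cancel.
Net charge = (+2) + (−6) = −4.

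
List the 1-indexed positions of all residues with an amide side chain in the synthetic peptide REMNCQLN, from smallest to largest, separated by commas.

Only N (asparagine) and Q (glutamine) carry a side-chain carboxamide.
Matching residues: N4, Q6, N8.

4, 6, 8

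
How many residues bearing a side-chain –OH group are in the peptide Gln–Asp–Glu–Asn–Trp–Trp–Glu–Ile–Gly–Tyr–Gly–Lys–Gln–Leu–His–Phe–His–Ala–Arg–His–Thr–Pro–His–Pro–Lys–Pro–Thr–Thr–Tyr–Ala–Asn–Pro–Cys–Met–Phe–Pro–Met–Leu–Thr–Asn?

Serine (S), threonine (T), and tyrosine (Y) each carry a hydroxyl group on the side chain.
Matching residues: Tyr10, Thr21, Thr27, Thr28, Tyr29, Thr39.

6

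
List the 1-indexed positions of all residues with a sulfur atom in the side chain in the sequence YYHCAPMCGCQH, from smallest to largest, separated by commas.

Only Cys (C) and Met (M) have a sulfur atom in the side chain.
Matching residues: C4, M7, C8, C10.

4, 7, 8, 10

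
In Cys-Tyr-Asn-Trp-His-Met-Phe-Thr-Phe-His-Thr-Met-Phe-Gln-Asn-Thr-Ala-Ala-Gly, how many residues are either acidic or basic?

Acidic: D, E. Basic: H, K, R.
Acidic residues here: none (0).
Basic residues here: His5, His10 (2).
The two groups share no amino acid, so total = 0 + 2 = 2.

2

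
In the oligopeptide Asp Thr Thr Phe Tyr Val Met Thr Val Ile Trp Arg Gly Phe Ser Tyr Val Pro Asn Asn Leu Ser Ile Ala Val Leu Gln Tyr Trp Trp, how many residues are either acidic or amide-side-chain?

4

Acidic: D, E. Amide-side-chain: N, Q.
Acidic residues here: Asp1 (1).
Amide-side-chain residues here: Asn19, Asn20, Gln27 (3).
The two groups share no amino acid, so total = 1 + 3 = 4.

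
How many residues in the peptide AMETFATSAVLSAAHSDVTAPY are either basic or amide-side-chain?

Basic: H, K, R. Amide-side-chain: N, Q.
Basic residues here: H15 (1).
Amide-side-chain residues here: none (0).
The two groups share no amino acid, so total = 1 + 0 = 1.

1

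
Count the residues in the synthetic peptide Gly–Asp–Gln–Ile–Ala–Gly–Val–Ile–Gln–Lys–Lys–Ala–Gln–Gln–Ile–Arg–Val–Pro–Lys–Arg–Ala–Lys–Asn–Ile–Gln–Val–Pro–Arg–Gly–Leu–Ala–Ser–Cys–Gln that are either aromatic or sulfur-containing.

Aromatic: F, W, Y. Sulfur-containing: C, M.
Aromatic residues here: none (0).
Sulfur-containing residues here: Cys33 (1).
The two groups share no amino acid, so total = 0 + 1 = 1.

1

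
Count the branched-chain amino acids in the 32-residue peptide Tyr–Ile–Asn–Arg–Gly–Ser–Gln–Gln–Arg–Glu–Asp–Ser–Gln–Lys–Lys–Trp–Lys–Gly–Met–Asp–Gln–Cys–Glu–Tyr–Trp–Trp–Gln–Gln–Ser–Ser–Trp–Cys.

Valine (V), leucine (L), and isoleucine (I) are the branched-chain amino acids.
Matching residues: Ile2.

1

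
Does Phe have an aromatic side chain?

The aromatic amino acids are Phe (F, benzyl), Trp (W, indole), and Tyr (Y, phenol).
Phenylalanine is in this group.

Yes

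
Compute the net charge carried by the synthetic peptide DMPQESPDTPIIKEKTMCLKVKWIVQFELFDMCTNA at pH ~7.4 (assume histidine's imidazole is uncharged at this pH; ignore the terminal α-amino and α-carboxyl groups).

-2

The side chains ionized at physiological pH are Lys/Arg (+1) and Asp/Glu (−1); with His treated as neutral, nothing else contributes.
Positive (K, R): K13, K15, K20, K22 → +4.
Negative (D, E): D1, E5, D8, E14, E28, D31 → −6.
Net charge = (+4) + (−6) = −2.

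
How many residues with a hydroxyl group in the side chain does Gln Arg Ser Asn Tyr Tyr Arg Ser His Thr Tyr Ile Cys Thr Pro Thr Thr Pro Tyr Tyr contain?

11

Serine (S), threonine (T), and tyrosine (Y) each carry a hydroxyl group on the side chain.
Matching residues: Ser3, Tyr5, Tyr6, Ser8, Thr10, Tyr11, Thr14, Thr16, Thr17, Tyr19, Tyr20.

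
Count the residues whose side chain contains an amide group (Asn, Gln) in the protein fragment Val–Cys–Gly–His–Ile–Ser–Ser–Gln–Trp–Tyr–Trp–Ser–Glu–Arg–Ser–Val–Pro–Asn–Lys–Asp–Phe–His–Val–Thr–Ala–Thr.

Matching residues: Gln8, Asn18.

2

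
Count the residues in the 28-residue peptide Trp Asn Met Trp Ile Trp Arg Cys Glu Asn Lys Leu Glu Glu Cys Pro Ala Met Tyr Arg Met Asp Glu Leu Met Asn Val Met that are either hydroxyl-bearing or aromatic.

Hydroxyl-bearing: S, T, Y. Aromatic: F, W, Y.
Hydroxyl-bearing residues here: Tyr19 (1).
Aromatic residues here: Trp1, Trp4, Trp6, Tyr19 (4).
Y is in both groups, so the 1 Y residue must not be double-counted.
Total = 1 + 4 − 1 = 4.

4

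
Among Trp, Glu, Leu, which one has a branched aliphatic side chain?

Leu

V, L, and I make up the branched-chain aliphatic group.
Of the listed options, only Leu belongs to this group.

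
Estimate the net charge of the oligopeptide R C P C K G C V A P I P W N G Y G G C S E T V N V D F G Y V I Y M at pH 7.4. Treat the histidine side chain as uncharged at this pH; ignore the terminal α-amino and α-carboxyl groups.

0

The side chains ionized at physiological pH are Lys/Arg (+1) and Asp/Glu (−1); with His treated as neutral, nothing else contributes.
Positive (K, R): R1, K5 → +2.
Negative (D, E): E21, D26 → −2.
Net charge = (+2) + (−2) = 0.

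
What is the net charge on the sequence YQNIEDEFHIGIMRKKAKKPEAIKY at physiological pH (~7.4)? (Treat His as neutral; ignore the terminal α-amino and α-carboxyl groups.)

+2

Near pH 7.4, K and R contribute +1 each, D and E contribute −1 each, and every other side chain (His included, as stated) is uncharged.
Positive (K, R): R14, K15, K16, K18, K19, K24 → +6.
Negative (D, E): E5, D6, E7, E21 → −4.
Net charge = (+6) + (−4) = +2.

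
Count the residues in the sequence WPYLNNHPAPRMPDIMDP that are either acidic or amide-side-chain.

4

Acidic: D, E. Amide-side-chain: N, Q.
Acidic residues here: D14, D17 (2).
Amide-side-chain residues here: N5, N6 (2).
The two groups share no amino acid, so total = 2 + 2 = 4.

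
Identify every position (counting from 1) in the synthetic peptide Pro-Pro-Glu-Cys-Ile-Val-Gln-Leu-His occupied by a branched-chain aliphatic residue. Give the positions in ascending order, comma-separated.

V, L, and I make up the branched-chain aliphatic group.
Matching residues: Ile5, Val6, Leu8.

5, 6, 8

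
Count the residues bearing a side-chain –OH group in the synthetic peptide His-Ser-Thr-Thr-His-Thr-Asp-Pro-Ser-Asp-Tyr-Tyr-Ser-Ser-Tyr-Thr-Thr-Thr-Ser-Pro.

Serine (S), threonine (T), and tyrosine (Y) each carry a hydroxyl group on the side chain.
Matching residues: Ser2, Thr3, Thr4, Thr6, Ser9, Tyr11, Tyr12, Ser13, Ser14, Tyr15, Thr16, Thr17, Thr18, Ser19.

14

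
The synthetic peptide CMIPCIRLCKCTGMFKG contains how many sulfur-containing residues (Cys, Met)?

6

Matching residues: C1, M2, C5, C9, C11, M14.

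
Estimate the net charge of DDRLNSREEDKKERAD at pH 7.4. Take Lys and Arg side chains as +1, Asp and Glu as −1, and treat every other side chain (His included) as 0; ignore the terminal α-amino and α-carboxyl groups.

Positive (K, R): R3, R7, K11, K12, R14 → +5.
Negative (D, E): D1, D2, E8, E9, D10, E13, D16 → −7.
Net charge = (+5) + (−7) = −2.

-2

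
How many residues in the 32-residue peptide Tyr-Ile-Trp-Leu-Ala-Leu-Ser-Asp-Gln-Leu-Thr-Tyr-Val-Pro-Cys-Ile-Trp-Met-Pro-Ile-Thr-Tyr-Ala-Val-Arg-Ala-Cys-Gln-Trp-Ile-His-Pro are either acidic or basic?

Acidic: D, E. Basic: H, K, R.
Acidic residues here: Asp8 (1).
Basic residues here: Arg25, His31 (2).
The two groups share no amino acid, so total = 1 + 2 = 3.

3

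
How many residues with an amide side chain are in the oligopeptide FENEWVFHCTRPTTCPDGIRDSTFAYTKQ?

Asparagine (N) and glutamine (Q) have uncharged amide side chains.
Matching residues: N3, Q29.

2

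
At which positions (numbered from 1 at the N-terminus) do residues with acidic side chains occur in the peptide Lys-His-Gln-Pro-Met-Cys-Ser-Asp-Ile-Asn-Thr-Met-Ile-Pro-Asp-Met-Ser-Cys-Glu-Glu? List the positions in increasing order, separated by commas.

Only D (aspartate) and E (glutamate) carry a side-chain carboxylic acid.
Matching residues: Asp8, Asp15, Glu19, Glu20.

8, 15, 19, 20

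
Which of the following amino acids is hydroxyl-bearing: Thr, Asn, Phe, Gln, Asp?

S, T, and Y are the three residues with a side-chain hydroxyl.
Of the listed options, only Thr belongs to this group.

Thr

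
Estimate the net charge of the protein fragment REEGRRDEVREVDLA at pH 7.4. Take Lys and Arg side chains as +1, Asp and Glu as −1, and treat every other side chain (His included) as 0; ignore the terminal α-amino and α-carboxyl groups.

Positive (K, R): R1, R5, R6, R10 → +4.
Negative (D, E): E2, E3, D7, E8, E11, D13 → −6.
Net charge = (+4) + (−6) = −2.

-2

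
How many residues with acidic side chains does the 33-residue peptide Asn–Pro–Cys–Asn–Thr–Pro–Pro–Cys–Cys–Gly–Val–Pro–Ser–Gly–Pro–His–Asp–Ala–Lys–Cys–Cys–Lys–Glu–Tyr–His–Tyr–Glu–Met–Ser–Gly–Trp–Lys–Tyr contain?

Only D (aspartate) and E (glutamate) carry a side-chain carboxylic acid.
Matching residues: Asp17, Glu23, Glu27.

3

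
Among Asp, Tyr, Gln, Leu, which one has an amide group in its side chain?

Gln

Only N (asparagine) and Q (glutamine) carry a side-chain carboxamide.
Of the listed options, only Gln belongs to this group.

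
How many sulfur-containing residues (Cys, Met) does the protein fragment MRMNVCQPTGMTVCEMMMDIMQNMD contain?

Matching residues: M1, M3, C6, M11, C14, M16, M17, M18, M21, M24.

10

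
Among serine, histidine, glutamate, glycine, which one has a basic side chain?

histidine

Lysine (K), arginine (R), and histidine (H) have basic, nitrogen-containing side chains.
Of the listed options, only histidine belongs to this group.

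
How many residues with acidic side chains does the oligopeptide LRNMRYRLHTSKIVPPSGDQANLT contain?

1

The acidic residues are Asp (D) and Glu (E), whose side chains end in a carboxylate group.
Matching residues: D19.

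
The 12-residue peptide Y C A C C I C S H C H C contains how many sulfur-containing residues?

6

Only Cys (C) and Met (M) have a sulfur atom in the side chain.
Matching residues: C2, C4, C5, C7, C10, C12.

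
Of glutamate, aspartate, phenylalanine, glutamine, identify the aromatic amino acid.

phenylalanine

Phenylalanine (F), tryptophan (W), and tyrosine (Y) have aromatic ring side chains.
Of the listed options, only phenylalanine belongs to this group.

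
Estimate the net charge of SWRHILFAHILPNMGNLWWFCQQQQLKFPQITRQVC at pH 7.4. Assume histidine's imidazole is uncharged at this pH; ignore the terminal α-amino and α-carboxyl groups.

Near pH 7.4, K and R contribute +1 each, D and E contribute −1 each, and every other side chain (His included, as stated) is uncharged.
Positive (K, R): R3, K27, R33 → +3.
Negative (D, E): none → −0.
Net charge = (+3) + (−0) = +3.

+3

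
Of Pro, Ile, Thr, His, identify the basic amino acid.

K, R, and H are the three residues with basic side chains (ε-amine, guanidinium, and imidazole respectively).
Of the listed options, only His belongs to this group.

His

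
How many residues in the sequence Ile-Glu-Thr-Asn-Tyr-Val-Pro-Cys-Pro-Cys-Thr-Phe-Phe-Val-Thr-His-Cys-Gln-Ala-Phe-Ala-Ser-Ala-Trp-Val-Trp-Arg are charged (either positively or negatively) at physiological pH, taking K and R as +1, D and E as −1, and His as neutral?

2

Charged side chains at pH ~7.4: K, R (positive); D, E (negative).
Matching residues: Glu2, Arg27.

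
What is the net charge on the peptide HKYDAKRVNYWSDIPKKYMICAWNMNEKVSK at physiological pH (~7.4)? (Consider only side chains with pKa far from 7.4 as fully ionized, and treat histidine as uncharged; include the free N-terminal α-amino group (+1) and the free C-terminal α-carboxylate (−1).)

At pH ~7.4 the Lys and Arg side chains are protonated (+1), the Asp and Glu side chains are deprotonated (−1), and with His taken as neutral all other side chains carry no charge.
Positive (K, R): K2, K6, R7, K16, K17, K28, K31 → +7.
Negative (D, E): D4, D13, E27 → −3.
The N-terminus (+1) and C-terminus (−1) cancel.
Net charge = (+7) + (−3) = +4.

+4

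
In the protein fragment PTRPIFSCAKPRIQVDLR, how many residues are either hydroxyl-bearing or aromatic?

Hydroxyl-bearing: S, T, Y. Aromatic: F, W, Y.
Hydroxyl-bearing residues here: T2, S7 (2).
Aromatic residues here: F6 (1).
(Y belongs to both groups, but none appear in this sequence.) Total = 2 + 1 = 3.

3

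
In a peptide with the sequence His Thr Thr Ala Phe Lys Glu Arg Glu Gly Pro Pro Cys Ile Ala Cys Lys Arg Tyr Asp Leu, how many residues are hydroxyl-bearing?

Serine (S), threonine (T), and tyrosine (Y) each carry a hydroxyl group on the side chain.
Matching residues: Thr2, Thr3, Tyr19.

3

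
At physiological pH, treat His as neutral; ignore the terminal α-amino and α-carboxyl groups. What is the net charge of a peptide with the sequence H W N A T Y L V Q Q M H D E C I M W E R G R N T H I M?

-1

At pH ~7.4 the Lys and Arg side chains are protonated (+1), the Asp and Glu side chains are deprotonated (−1), and with His taken as neutral all other side chains carry no charge.
Positive (K, R): R20, R22 → +2.
Negative (D, E): D13, E14, E19 → −3.
Net charge = (+2) + (−3) = −1.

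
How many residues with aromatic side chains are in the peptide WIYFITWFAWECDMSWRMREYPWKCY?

Phenylalanine (F), tryptophan (W), and tyrosine (Y) have aromatic ring side chains.
Matching residues: W1, Y3, F4, W7, F8, W10, W16, Y21, W23, Y26.

10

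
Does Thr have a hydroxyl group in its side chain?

Yes

The –OH-bearing residues are Ser, Thr (aliphatic alcohols), and Tyr (phenol).
Threonine is in this group.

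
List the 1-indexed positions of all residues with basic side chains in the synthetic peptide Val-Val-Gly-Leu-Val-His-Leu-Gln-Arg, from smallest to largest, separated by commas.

K, R, and H are the three residues with basic side chains (ε-amine, guanidinium, and imidazole respectively).
Matching residues: His6, Arg9.

6, 9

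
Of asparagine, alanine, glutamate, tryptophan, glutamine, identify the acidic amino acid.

glutamate

Aspartate (D) and glutamate (E) have carboxylic-acid side chains and are the acidic amino acids.
Of the listed options, only glutamate belongs to this group.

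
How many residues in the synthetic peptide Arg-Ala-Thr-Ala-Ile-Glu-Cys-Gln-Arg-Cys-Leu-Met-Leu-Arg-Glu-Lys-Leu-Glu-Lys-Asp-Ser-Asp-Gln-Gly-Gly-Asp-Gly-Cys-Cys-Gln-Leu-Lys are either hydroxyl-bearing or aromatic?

Hydroxyl-bearing: S, T, Y. Aromatic: F, W, Y.
Hydroxyl-bearing residues here: Thr3, Ser21 (2).
Aromatic residues here: none (0).
(Y belongs to both groups, but none appear in this sequence.) Total = 2 + 0 = 2.

2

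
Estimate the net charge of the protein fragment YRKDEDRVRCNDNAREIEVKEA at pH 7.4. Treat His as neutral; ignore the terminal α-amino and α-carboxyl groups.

-1

At pH ~7.4 the Lys and Arg side chains are protonated (+1), the Asp and Glu side chains are deprotonated (−1), and with His taken as neutral all other side chains carry no charge.
Positive (K, R): R2, K3, R7, R9, R15, K20 → +6.
Negative (D, E): D4, E5, D6, D12, E16, E18, E21 → −7.
Net charge = (+6) + (−7) = −1.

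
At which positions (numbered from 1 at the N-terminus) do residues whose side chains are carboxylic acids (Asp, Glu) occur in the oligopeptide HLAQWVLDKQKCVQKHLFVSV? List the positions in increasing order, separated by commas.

8

Matching residues: D8.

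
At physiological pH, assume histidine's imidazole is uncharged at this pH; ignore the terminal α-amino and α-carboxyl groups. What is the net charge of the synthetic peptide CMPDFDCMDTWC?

-3

The side chains ionized at physiological pH are Lys/Arg (+1) and Asp/Glu (−1); with His treated as neutral, nothing else contributes.
Positive (K, R): none → +0.
Negative (D, E): D4, D6, D9 → −3.
Net charge = (+0) + (−3) = −3.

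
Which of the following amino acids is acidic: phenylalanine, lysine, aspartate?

The acidic residues are Asp (D) and Glu (E), whose side chains end in a carboxylate group.
Of the listed options, only aspartate belongs to this group.

aspartate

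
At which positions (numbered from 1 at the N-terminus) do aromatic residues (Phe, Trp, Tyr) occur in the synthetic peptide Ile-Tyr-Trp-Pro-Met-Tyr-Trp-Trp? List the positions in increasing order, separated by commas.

2, 3, 6, 7, 8

Matching residues: Tyr2, Trp3, Tyr6, Trp7, Trp8.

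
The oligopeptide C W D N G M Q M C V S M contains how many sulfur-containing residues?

Only Cys (C) and Met (M) have a sulfur atom in the side chain.
Matching residues: C1, M6, M8, C9, M12.

5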